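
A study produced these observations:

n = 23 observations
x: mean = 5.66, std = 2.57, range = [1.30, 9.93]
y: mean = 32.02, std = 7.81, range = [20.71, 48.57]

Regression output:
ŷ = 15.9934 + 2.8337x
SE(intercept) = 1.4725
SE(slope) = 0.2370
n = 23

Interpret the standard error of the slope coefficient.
The slope 2.8337 is pinned down to within about ±0.2370 (one SE) by these data — relative uncertainty 8.4%, i.e. precise.

What SE measures:
- The standard error quantifies the sampling variability of the coefficient estimate
- It is the estimated standard deviation of β̂₁ across hypothetical repeated samples of the same size
- Smaller SE → more precise estimate

Relative precision:
- SE / |β̂₁| = 0.2370 / 2.8337 = 8.4%
- Rule of thumb (under 20%: precise; 20% to under 50%: moderately precise; 50% or more: imprecise) → precise

Rough 95% range (±2 SE): 2.8337 ± 0.4740 → (2.3597, 3.3077).

What drives SE(β̂₁): larger n (here n = 23) → smaller SE; wider spread of x values → smaller SE.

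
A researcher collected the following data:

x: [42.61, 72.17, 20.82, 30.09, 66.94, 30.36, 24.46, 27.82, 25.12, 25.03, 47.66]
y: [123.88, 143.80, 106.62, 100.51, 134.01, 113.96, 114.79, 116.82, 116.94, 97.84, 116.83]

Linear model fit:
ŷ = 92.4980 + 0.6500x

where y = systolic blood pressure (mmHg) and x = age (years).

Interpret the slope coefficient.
An increase of one year in age is associated with a 0.6500 mmHg increase in predicted blood pressure.

The slope coefficient β₁ = 0.6500 represents the marginal effect of age on blood pressure.

Interpretation:
- Age up by 1 year → predicted blood pressure increases by 0.6500 mmHg
- The effect is assumed constant over the observed range of x (linearity)

The intercept β₀ = 92.4980 is the predicted blood pressure when age = 0; since the smallest observed x is 20.82, this is an extrapolation and mainly anchors the line.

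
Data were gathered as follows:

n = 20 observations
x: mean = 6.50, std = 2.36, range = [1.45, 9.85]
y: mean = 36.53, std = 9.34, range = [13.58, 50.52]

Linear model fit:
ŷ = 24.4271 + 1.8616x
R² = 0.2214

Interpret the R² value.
About 22.14% of the variability in y is accounted for by the regression on x (R² = 0.2214) — a weak linear fit.

R² (coefficient of determination) measures the proportion of variance in y explained by the regression model.

Here R² = 0.2214:
- Explained: 22.14% of the variation in y
- Unexplained (residual): 100% − 22.14% = 77.86%
- Rule of thumb (below 0.3 weak; 0.3 to below 0.7 moderate; 0.7 and above strong) → weak

Calculation: R² = 1 − (SS_res / SS_tot), where SS_res is the sum of squared residuals and SS_tot the total sum of squares.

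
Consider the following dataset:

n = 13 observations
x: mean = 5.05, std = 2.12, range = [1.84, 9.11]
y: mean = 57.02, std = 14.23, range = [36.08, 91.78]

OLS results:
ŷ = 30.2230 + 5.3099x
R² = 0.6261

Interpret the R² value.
R² = 0.6261 means 62.61% of the variation in y is explained by the linear relationship with x. This indicates a moderate fit.

The coefficient of determination R² is the fraction of the total variation in y that the fitted line accounts for.

Here R² = 0.6261:
- Explained: 62.61% of the variation in y
- Unexplained (residual): 100% − 62.61% = 37.39%
- Rule of thumb (below 0.3 weak; 0.3 to below 0.7 moderate; 0.7 and above strong) → moderate

Note: R² never decreases when predictors are added, so it should not be used alone to compare models of different size.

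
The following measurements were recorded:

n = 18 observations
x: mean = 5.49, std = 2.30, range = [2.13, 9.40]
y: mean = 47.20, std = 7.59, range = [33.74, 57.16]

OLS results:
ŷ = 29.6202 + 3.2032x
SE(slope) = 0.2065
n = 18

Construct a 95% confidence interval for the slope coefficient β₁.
The 95% CI for β₁ is (2.7654, 3.6410)

Confidence interval for the slope:

The 95% CI for β₁ is: β̂₁ ± t*(α/2, n-2) × SE(β̂₁)

Step 1: Find critical t-value
- Confidence level = 0.95
- Degrees of freedom = n - 2 = 18 - 2 = 16
- t*(α/2, 16) = 2.1199

Step 2: Calculate margin of error
Margin = 2.1199 × 0.2065 = 0.4378

Step 3: Construct interval
CI = 3.2032 ± 0.4378
CI = (2.7654, 3.6410)

Interpretation: each one-unit increase in x is associated with a change in mean y of between 2.7654 and 3.6410, with 95% confidence.
The interval does not include 0, suggesting a significant linear relationship.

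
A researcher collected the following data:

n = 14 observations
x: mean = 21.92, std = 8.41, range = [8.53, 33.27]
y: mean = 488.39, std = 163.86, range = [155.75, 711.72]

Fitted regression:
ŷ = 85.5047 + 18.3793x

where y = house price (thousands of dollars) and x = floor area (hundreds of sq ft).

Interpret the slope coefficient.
On average, house price is about 18.3793 thousand dollars higher for every extra hundred sq ft of floor area.

The slope β₁ = 18.3793 gives the rate at which the fitted house price changes with floor area.

Interpretation:
- Floor area up by 1 hundred sq ft → predicted house price increases by 18.3793 thousand dollars
- This is a linear approximation: the same per-unit change is assumed across the whole observed x range
- The sign (+) gives the direction; the magnitude 18.3793 gives the size of the effect per hundred sq ft

(β₀ = 85.5047 is the fitted value at x = 0 and is not part of the slope interpretation.)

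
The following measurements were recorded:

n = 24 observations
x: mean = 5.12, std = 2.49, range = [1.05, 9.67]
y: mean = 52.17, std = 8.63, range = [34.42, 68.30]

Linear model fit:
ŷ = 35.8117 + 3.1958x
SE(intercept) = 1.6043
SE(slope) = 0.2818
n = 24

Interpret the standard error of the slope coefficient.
SE(slope) = 0.2818 measures the uncertainty in the estimated slope. The coefficient is estimated precisely (SE/|β̂₁| = 8.8%).

What SE measures:
- The standard error quantifies the sampling variability of the coefficient estimate
- It is the estimated standard deviation of β̂₁ across hypothetical repeated samples of the same size
- Smaller SE → more precise estimate

Relative precision:
- SE / |β̂₁| = 0.2818 / 3.1958 = 8.8%
- Rule of thumb (under 20%: precise; 20% to under 50%: moderately precise; 50% or more: imprecise) → precise

Link to the t-test: t = β̂₁ / SE(β̂₁) = 3.1958 / 0.2818 = 11.3407, the statistic for H₀: β₁ = 0.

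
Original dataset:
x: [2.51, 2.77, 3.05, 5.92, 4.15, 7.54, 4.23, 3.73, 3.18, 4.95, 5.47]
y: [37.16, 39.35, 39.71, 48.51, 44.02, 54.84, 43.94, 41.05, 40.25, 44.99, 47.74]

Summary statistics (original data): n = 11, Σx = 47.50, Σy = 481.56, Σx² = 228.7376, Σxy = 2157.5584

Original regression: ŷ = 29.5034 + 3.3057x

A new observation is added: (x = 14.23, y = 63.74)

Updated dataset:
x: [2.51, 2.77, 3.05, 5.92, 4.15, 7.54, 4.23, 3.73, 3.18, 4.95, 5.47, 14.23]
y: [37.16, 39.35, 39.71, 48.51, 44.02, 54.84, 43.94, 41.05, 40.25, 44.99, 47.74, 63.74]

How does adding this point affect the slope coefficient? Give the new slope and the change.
Adding the point moves β₁ from 3.3057 to 2.2824, i.e. it decreases by 1.0233 (-31.0%).

The new point has HIGH LEVERAGE: x = 14.23 is far from the original mean x̄ = 47.50/11 ≈ 4.32 (original range [2.51, 7.54]).

Step 1: Update the sums with the new point (n goes from 11 to 12)
Σx  = 47.50 + 14.23 = 61.73
Σy  = 481.56 + 63.74 = 545.30
Σx² = 228.7376 + 14.23² = 228.7376 + 202.4929 = 431.2305
Σxy = 2157.5584 + 14.23×63.74 = 2157.5584 + 907.0202 = 3064.5786

Step 2: Recompute the slope with b₁ = (nΣxy − ΣxΣy) / (nΣx² − (Σx)²)
Numerator   = 12×3064.5786 − 61.73×545.30 = 36774.9432 − 33661.3690 = 3113.5742
Denominator = 12×431.2305 − 61.73² = 5174.7660 − 3810.5929 = 1364.1731
b₁(new) = 3113.5742 / 1364.1731 = 2.2824

(Same formula on the original sums: (11×2157.5584 − 47.50×481.56) / (11×228.7376 − 47.50²) = 859.0424 / 259.8636 = 3.3057, matching the given fit.)

Step 3: Change in slope
Δβ₁ = 2.2824 − 3.3057 = -1.0233
Relative change = -1.0233 / 3.3057 × 100% = -31.0%
→ the slope decreases when the point is added.

A high-leverage point only changes the slope if it is off the original line; here y = 63.74 is below the original trend, so the slope decreases.
In practice: check such a point for data-entry or measurement error.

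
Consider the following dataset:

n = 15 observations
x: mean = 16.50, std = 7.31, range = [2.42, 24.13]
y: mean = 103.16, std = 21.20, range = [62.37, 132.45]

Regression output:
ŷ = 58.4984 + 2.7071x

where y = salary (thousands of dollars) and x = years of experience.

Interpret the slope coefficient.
On average, salary is about 2.7071 thousand dollars higher for every extra year of experience.

The slope β₁ = 2.7071 gives the rate at which the fitted salary changes with experience.

Interpretation:
- Experience up by 1 year → predicted salary increases by 2.7071 thousand dollars
- The effect is assumed constant over the observed range of x (linearity)
- The sign (+) gives the direction; the magnitude 2.7071 gives the size of the effect per year

(β₀ = 58.4984 is the fitted value at x = 0 and is not part of the slope interpretation.)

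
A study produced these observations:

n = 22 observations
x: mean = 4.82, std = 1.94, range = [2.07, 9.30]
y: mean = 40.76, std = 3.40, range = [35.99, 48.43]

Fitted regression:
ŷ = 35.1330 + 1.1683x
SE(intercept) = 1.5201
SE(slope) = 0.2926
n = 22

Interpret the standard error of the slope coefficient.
The slope 1.1683 is pinned down to within about ±0.2926 (one SE) by these data — relative uncertainty 25.0%, i.e. moderately precise.

SE(β̂₁) = s / √Sxx, where s is the residual standard deviation and Sxx = Σ(x − x̄)². It is the yardstick for how far β̂₁ = 1.1683 could plausibly be from the true slope.

Relative precision:
- SE / |β̂₁| = 0.2926 / 1.1683 = 25.0%
- Rule of thumb (under 20%: precise; 20% to under 50%: moderately precise; 50% or more: imprecise) → moderately precise

Rough 95% range (±2 SE): 1.1683 ± 0.5852 → (0.5831, 1.7535).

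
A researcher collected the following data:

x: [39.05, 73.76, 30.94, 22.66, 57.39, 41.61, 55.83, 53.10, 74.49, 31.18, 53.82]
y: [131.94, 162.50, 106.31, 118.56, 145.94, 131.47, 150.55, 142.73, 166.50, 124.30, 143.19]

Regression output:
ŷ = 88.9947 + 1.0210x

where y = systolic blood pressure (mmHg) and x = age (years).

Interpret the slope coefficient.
For each additional year of age, predicted blood pressure increases by approximately 1.0210 mmHg.

β₁ = 1.0210 is the change in predicted blood pressure (mmHg) per additional year of age.

Interpretation:
- Age up by 1 year → predicted blood pressure increases by 1.0210 mmHg
- This is a linear approximation: the same per-unit change is assumed across the whole observed x range
- The slope describes association in these data, not necessarily a causal effect

(β₀ = 88.9947 is the fitted value at x = 0 and is not part of the slope interpretation.)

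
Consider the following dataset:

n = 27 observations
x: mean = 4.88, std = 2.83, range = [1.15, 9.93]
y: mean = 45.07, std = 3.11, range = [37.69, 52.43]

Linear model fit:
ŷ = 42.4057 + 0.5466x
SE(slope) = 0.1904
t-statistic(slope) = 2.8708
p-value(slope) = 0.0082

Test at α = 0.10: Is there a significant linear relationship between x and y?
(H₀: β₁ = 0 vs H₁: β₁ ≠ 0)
p-value = 0.0082 < α = 0.10, so we reject H₀. The relationship is significant.

Hypothesis test for the slope coefficient:

H₀: β₁ = 0 (no linear relationship)
H₁: β₁ ≠ 0 (linear relationship exists)

Test statistic: t = β̂₁ / SE(β̂₁) = 0.5466 / 0.1904 = 2.8708

The p-value (0.0082) is the probability, under H₀, of a t-statistic at least as extreme as |t| = 2.8708 (two-sided, df = n − 2 = 25).

Decision rule: reject H₀ if p-value < α.
p-value = 0.0082 < α = 0.10 → reject H₀.

There is sufficient evidence at the 10% significance level to conclude that a linear relationship exists between x and y.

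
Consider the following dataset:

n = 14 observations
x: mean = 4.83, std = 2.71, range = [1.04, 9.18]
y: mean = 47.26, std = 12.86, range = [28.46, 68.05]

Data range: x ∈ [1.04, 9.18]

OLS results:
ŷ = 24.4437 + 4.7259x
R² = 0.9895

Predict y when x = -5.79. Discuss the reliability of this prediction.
ŷ = -2.9193, but this is extrapolation (below the data range [1.04, 9.18]) and may be unreliable.

Prediction calculation:
ŷ = 24.4437 + 4.7259 × (-5.79)
ŷ = -2.9193

Reliability:
- Data range: x ∈ [1.04, 9.18]
- Prediction point: x = -5.79 is 6.83 units below the observed range → this is EXTRAPOLATION, not interpolation

Why that matters here:
- The linear relationship may not hold outside the observed range
- The standard error of prediction grows with (x − x̄)², and x = -5.79 is far from x̄ = 4.83
- Real relationships often flatten, saturate, or turn nonlinear at extremes

The R² = 0.9895 only validates the fit within [1.04, 9.18]; treat ŷ = -2.9193 with caution.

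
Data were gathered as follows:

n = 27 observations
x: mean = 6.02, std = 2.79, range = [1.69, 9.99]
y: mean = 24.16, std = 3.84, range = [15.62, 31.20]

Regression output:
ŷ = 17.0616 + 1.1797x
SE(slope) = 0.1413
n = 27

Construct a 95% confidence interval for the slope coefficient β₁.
The 95% CI for β₁ is (0.8887, 1.4707)

Confidence interval for the slope:

The 95% CI for β₁ is: β̂₁ ± t*(α/2, n-2) × SE(β̂₁)

Step 1: Find critical t-value
- Confidence level = 0.95
- Degrees of freedom = n - 2 = 27 - 2 = 25
- t*(α/2, 25) = 2.0595

Step 2: Calculate margin of error
Margin = 2.0595 × 0.1413 = 0.2910

Step 3: Construct interval
CI = 1.1797 ± 0.2910
CI = (0.8887, 1.4707)

Interpretation: each one-unit increase in x is associated with a change in mean y of between 0.8887 and 1.4707, with 95% confidence.
Since 0 is outside the interval, a two-sided test at α = 0.05 would reject H₀: β₁ = 0.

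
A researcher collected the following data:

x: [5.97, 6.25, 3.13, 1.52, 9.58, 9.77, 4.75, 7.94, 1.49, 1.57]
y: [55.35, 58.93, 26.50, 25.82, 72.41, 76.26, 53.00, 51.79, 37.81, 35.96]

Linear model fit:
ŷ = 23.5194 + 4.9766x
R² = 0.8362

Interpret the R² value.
About 83.62% of the variability in y is accounted for by the regression on x (R² = 0.8362) — a strong linear fit.

The coefficient of determination R² is the fraction of the total variation in y that the fitted line accounts for.

Here R² = 0.8362:
- Explained: 83.62% of the variation in y
- Unexplained (residual): 100% − 83.62% = 16.38%
- Rule of thumb (below 0.3 weak; 0.3 to below 0.7 moderate; 0.7 and above strong) → strong

Note: R² says nothing about causation, and a high R² does not by itself mean the linear form is appropriate — check the residuals.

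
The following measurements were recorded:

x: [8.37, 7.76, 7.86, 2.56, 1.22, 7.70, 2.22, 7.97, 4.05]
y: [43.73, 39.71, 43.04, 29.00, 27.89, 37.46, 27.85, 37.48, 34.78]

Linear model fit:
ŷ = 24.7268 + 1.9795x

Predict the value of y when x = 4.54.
ŷ = 33.7137

Plug x = 4.54 into the fitted line:

ŷ = 24.7268 + 1.9795 × 4.54
ŷ = 24.7268 + 8.9869
ŷ = 33.7137

This is a point prediction; actual observations scatter around it by roughly the residual standard deviation.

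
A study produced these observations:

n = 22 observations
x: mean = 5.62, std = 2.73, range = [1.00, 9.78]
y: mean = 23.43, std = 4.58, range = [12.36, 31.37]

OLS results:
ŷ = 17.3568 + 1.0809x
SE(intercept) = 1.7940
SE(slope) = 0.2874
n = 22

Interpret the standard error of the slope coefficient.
The slope 1.0809 is pinned down to within about ±0.2874 (one SE) by these data — relative uncertainty 26.6%, i.e. moderately precise.

What SE measures:
- The standard error quantifies the sampling variability of the coefficient estimate
- It is the estimated standard deviation of β̂₁ across hypothetical repeated samples of the same size
- Smaller SE → more precise estimate

Relative precision:
- SE / |β̂₁| = 0.2874 / 1.0809 = 26.6%
- Rule of thumb (under 20%: precise; 20% to under 50%: moderately precise; 50% or more: imprecise) → moderately precise

Link to interval estimation: a confidence interval for β₁ is β̂₁ ± t* × 0.2874, so SE sets the half-width per unit of t*.

What drives SE(β̂₁): more residual scatter → larger SE; larger n (here n = 22) → smaller SE; wider spread of x values → smaller SE.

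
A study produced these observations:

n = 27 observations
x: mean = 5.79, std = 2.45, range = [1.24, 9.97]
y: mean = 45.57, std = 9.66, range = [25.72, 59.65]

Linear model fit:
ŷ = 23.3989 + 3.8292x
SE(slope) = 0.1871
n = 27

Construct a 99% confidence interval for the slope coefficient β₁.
The 99% CI for β₁ is (3.3077, 4.3507)

Confidence interval for the slope:

The 99% CI for β₁ is: β̂₁ ± t*(α/2, n-2) × SE(β̂₁)

Step 1: Find critical t-value
- Confidence level = 0.99
- Degrees of freedom = n - 2 = 27 - 2 = 25
- t*(α/2, 25) = 2.7874

Step 2: Calculate margin of error
Margin = 2.7874 × 0.1871 = 0.5215

Step 3: Construct interval
CI = 3.8292 ± 0.5215
CI = (3.3077, 4.3507)

Interpretation: We are 99% confident that the true slope β₁ lies between 3.3077 and 4.3507.
Since 0 is outside the interval, a two-sided test at α = 0.01 would reject H₀: β₁ = 0.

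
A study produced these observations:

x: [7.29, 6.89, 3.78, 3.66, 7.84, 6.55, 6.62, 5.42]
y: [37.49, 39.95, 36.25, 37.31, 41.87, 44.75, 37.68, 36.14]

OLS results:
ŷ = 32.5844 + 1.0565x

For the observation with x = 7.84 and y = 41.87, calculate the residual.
Residual = 1.0026

The residual is the difference between the actual value and the predicted value:

Residual = y - ŷ

Step 1: Calculate predicted value
ŷ = 32.5844 + 1.0565 × 7.84
ŷ = 40.8674

Step 2: Calculate residual
Residual = 41.87 - 40.8674
Residual = 1.0026

The residual is positive, so the observed y = 41.87 sits above the regression line (the line underestimates it by 1.0026).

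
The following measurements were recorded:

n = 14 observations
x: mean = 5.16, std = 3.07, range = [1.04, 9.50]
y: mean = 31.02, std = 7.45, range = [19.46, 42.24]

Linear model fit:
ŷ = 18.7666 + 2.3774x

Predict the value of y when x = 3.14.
ŷ = 26.2316

x = 3.14 lies inside the observed range [1.04, 9.50], so the fitted equation applies directly:

ŷ = 18.7666 + 2.3774 × 3.14
ŷ = 18.7666 + 7.4650
ŷ = 26.2316

This is a point prediction; actual observations scatter around it by roughly the residual standard deviation.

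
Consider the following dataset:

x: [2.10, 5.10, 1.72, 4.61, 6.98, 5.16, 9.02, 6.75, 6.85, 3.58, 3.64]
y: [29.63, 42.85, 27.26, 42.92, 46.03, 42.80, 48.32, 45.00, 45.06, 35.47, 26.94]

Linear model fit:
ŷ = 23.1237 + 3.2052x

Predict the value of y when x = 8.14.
ŷ = 49.2140

x = 8.14 lies inside the observed range [1.72, 9.02], so the fitted equation applies directly:

ŷ = 23.1237 + 3.2052 × 8.14
ŷ = 23.1237 + 26.0903
ŷ = 49.2140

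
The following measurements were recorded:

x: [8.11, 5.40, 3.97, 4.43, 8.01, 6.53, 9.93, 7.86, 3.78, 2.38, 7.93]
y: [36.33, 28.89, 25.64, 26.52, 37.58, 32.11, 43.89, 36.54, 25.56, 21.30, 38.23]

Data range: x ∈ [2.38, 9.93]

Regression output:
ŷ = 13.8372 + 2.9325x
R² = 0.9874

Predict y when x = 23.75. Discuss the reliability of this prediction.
ŷ = 83.4841 (extrapolation — x = 23.75 lies outside [2.38, 9.93], so reliability is low).

Prediction calculation:
ŷ = 13.8372 + 2.9325 × 23.75
ŷ = 83.4841

Reliability:
- Data range: x ∈ [2.38, 9.93]
- Prediction point: x = 23.75 is 13.82 units above the observed range → this is EXTRAPOLATION, not interpolation

Why that matters here:
- Real relationships often flatten, saturate, or turn nonlinear at extremes
- The linear relationship may not hold outside the observed range
- R² describes fit only over the sampled x values; it says nothing about behaviour beyond them

A defensible statement: 'if the linear trend continued to x = 23.75, y would be about 83.4841' — the premise is untested.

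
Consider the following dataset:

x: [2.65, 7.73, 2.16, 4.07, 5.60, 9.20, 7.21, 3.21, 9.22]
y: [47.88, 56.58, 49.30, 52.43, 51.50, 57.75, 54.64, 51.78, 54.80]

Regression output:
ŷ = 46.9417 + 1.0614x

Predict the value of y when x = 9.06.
ŷ = 56.5580

x = 9.06 lies inside the observed range [2.16, 9.22], so the fitted equation applies directly:

ŷ = 46.9417 + 1.0614 × 9.06
ŷ = 46.9417 + 9.6163
ŷ = 56.5580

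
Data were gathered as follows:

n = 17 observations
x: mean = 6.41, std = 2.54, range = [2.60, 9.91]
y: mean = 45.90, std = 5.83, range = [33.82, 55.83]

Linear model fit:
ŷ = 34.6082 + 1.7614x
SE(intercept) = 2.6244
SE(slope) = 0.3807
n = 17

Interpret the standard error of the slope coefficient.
The slope 1.7614 is pinned down to within about ±0.3807 (one SE) by these data — relative uncertainty 21.6%, i.e. moderately precise.

SE(β̂₁) = 0.3807 says: if we drew many samples of n = 17 from the same population and refit each time, the fitted slopes would scatter with a standard deviation of roughly 0.3807 around the true β₁.

Relative precision:
- SE / |β̂₁| = 0.3807 / 1.7614 = 21.6%
- Rule of thumb (under 20%: precise; 20% to under 50%: moderately precise; 50% or more: imprecise) → moderately precise

Rough 95% range (±2 SE): 1.7614 ± 0.7614 → (1.0000, 2.5228).

What drives SE(β̂₁): more residual scatter → larger SE; larger n (here n = 17) → smaller SE; wider spread of x values → smaller SE.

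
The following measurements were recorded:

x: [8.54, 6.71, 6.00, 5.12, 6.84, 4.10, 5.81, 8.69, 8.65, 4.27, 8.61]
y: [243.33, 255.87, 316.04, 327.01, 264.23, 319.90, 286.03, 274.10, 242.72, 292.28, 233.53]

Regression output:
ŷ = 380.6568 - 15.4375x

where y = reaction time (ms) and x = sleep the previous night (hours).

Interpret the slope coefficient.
For each additional hour of sleep, predicted reaction time decreases by approximately 15.4375 ms.

β₁ = -15.4375 is the change in predicted reaction time (ms) per additional hour of sleep.

Interpretation:
- Sleep up by 1 hour → predicted reaction time decreases by 15.4375 ms
- The effect is assumed constant over the observed range of x (linearity)
- The slope describes association in these data, not necessarily a causal effect

(β₀ = 380.6568 is the fitted value at x = 0 and is not part of the slope interpretation.)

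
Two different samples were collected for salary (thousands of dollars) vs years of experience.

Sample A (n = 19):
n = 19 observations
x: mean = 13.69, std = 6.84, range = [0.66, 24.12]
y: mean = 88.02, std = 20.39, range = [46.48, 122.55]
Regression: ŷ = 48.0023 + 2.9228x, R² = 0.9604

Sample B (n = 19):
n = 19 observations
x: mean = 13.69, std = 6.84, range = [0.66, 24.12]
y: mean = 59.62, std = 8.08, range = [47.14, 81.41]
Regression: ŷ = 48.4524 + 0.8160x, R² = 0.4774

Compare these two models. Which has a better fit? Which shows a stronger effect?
Model A has the better fit (R² = 0.9604 vs 0.4774). Model A shows the stronger effect (|β₁| = 2.9228 vs 0.8160).

Model Comparison:

Which explains more variance? (R²)
- Model A: R² = 0.9604 → 96.04% of variance in salary explained
- Model B: R² = 0.4774 → 47.74% of variance in salary explained
- 0.9604 > 0.4774 → Model A has the better fit

Effect size (slope magnitude):
- Model A: β₁ = 2.9228 → predicted salary rises 2.9228 thousand dollars per additional year of experience
- Model B: β₁ = 0.8160 → predicted salary rises 0.8160 thousand dollars per additional year of experience
- |2.9228| > |0.8160| → Model A shows the stronger marginal effect

Note: A better fit (higher R²) doesn't necessarily mean a more important relationship.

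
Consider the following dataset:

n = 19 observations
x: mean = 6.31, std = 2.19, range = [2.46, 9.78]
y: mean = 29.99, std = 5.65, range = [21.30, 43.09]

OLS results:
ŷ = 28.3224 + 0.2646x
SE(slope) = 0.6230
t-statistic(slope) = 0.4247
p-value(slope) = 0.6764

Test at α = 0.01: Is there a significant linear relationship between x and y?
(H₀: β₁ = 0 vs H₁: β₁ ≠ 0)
p-value = 0.6764 ≥ α = 0.01, so we fail to reject H₀. The relationship is not significant.

Hypothesis test for the slope coefficient:

H₀: β₁ = 0 (no linear relationship)
H₁: β₁ ≠ 0 (linear relationship exists)

Test statistic: t = β̂₁ / SE(β̂₁) = 0.2646 / 0.6230 = 0.4247

The p-value (0.6764) is the probability, under H₀, of a t-statistic at least as extreme as |t| = 0.4247 (two-sided, df = n − 2 = 17).

Decision rule: reject H₀ if p-value < α.
p-value = 0.6764 ≥ α = 0.01 → fail to reject H₀.

At α = 0.01 the data do not provide convincing evidence of a nonzero slope.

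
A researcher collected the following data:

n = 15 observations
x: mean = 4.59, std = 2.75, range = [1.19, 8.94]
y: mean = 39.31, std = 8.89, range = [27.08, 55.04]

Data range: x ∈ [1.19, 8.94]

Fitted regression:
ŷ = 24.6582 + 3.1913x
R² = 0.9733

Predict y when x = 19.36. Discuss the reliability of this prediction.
ŷ = 86.4418, but this is extrapolation (above the data range [1.19, 8.94]) and may be unreliable.

Prediction calculation:
ŷ = 24.6582 + 3.1913 × 19.36
ŷ = 86.4418

Reliability:
- Data range: x ∈ [1.19, 8.94]
- Prediction point: x = 19.36 is 10.42 units above the observed range → this is EXTRAPOLATION, not interpolation

Why that matters here:
- R² describes fit only over the sampled x values; it says nothing about behaviour beyond them
- The standard error of prediction grows with (x − x̄)², and x = 19.36 is far from x̄ = 4.59

Report the number if required, but flag clearly that it is an extrapolation.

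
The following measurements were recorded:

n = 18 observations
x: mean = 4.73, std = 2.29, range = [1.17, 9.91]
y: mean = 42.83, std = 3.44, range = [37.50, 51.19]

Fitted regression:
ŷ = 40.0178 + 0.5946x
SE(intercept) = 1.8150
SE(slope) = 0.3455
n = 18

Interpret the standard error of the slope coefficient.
SE(β̂₁) = 0.3455 is the estimated standard deviation of the slope estimate across repeated samples; relative to β̂₁ = 0.5946 that is 58.1%, a imprecise estimate.

SE(β̂₁) = 0.3455 says: if we drew many samples of n = 18 from the same population and refit each time, the fitted slopes would scatter with a standard deviation of roughly 0.3455 around the true β₁.

Relative precision:
- SE / |β̂₁| = 0.3455 / 0.5946 = 58.1%
- Rule of thumb (under 20%: precise; 20% to under 50%: moderately precise; 50% or more: imprecise) → imprecise

Rough 95% range (±2 SE): 0.5946 ± 0.6910 → (-0.0964, 1.2856).

What drives SE(β̂₁): larger n (here n = 18) → smaller SE.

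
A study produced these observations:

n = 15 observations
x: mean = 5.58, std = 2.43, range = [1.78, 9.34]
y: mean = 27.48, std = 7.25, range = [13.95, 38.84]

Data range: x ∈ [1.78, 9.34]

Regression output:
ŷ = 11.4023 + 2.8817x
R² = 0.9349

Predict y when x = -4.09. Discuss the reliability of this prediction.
The equation gives ŷ = -0.3839; however x = -4.09 is 5.87 units below the observed range, so this extrapolated value should not be trusted.

Prediction calculation:
ŷ = 11.4023 + 2.8817 × (-4.09)
ŷ = -0.3839

Reliability:
- Data range: x ∈ [1.78, 9.34]
- Prediction point: x = -4.09 is 5.87 units below the observed range → this is EXTRAPOLATION, not interpolation

Why that matters here:
- R² describes fit only over the sampled x values; it says nothing about behaviour beyond them
- The standard error of prediction grows with (x − x̄)², and x = -4.09 is far from x̄ = 5.58

A defensible statement: 'if the linear trend continued to x = -4.09, y would be about -0.3839' — the premise is untested.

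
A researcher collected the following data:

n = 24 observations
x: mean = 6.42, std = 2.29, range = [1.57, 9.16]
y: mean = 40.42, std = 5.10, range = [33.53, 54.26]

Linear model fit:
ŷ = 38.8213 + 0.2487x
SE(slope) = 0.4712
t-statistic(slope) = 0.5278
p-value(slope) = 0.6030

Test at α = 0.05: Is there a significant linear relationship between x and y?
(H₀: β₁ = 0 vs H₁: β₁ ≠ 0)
p-value = 0.6030 ≥ α = 0.05, so we fail to reject H₀. The relationship is not significant.

Hypothesis test for the slope coefficient:

H₀: β₁ = 0 (no linear relationship)
H₁: β₁ ≠ 0 (linear relationship exists)

Test statistic: t = β̂₁ / SE(β̂₁) = 0.2487 / 0.4712 = 0.5278

The p-value (0.6030) is the probability, under H₀, of a t-statistic at least as extreme as |t| = 0.5278 (two-sided, df = n − 2 = 22).

Decision rule: reject H₀ if p-value < α.
p-value = 0.6030 ≥ α = 0.05 → fail to reject H₀.

At α = 0.05 the data do not provide convincing evidence of a nonzero slope.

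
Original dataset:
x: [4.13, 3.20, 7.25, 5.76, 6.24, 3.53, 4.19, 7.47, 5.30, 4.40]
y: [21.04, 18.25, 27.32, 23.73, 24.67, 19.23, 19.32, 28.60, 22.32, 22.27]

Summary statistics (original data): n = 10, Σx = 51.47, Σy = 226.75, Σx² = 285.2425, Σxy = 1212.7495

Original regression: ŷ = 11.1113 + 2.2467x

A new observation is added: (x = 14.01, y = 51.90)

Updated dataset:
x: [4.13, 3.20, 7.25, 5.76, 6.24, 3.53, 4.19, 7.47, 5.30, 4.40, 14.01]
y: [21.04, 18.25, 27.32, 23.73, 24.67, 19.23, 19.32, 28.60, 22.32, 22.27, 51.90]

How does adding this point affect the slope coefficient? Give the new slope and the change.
Adding the point moves β₁ from 2.2467 to 3.0646, i.e. it increases by 0.8179 (+36.4%).

x = 14.01 lies well outside the original x-range [3.20, 7.47] (x̄ ≈ 5.15), so this observation has high leverage and can move the slope substantially.

Step 1: Update the sums with the new point (n goes from 10 to 11)
Σx  = 51.47 + 14.01 = 65.48
Σy  = 226.75 + 51.90 = 278.65
Σx² = 285.2425 + 14.01² = 285.2425 + 196.2801 = 481.5226
Σxy = 1212.7495 + 14.01×51.90 = 1212.7495 + 727.1190 = 1939.8685

Step 2: Recompute the slope with b₁ = (nΣxy − ΣxΣy) / (nΣx² − (Σx)²)
Numerator   = 11×1939.8685 − 65.48×278.65 = 21338.5535 − 18246.0020 = 3092.5515
Denominator = 11×481.5226 − 65.48² = 5296.7486 − 4287.6304 = 1009.1182
b₁(new) = 3092.5515 / 1009.1182 = 3.0646

(Same formula on the original sums: (10×1212.7495 − 51.47×226.75) / (10×285.2425 − 51.47²) = 456.6725 / 203.2641 = 2.2467, matching the given fit.)

Step 3: Change in slope
Δβ₁ = 3.0646 − 2.2467 = +0.8179
Relative change = +0.8179 / 2.2467 × 100% = +36.4%
→ the slope increases when the point is added.

Because the point sits above the extension of the original line at a high-leverage x, it tilts the fit up.
In practice: investigate whether it comes from the same population as the rest of the sample.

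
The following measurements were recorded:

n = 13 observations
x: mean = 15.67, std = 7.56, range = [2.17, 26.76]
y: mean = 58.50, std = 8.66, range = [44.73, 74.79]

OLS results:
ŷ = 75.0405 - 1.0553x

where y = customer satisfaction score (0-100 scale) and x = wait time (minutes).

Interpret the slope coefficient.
For each additional minute of wait time, predicted satisfaction score decreases by approximately 1.0553 points.

β₁ = -1.0553 is the change in predicted satisfaction score (points) per additional minute of wait time.

Interpretation:
- Wait time up by 1 minute → predicted satisfaction score decreases by 1.0553 points
- The effect is assumed constant over the observed range of x (linearity)
- The slope describes association in these data, not necessarily a causal effect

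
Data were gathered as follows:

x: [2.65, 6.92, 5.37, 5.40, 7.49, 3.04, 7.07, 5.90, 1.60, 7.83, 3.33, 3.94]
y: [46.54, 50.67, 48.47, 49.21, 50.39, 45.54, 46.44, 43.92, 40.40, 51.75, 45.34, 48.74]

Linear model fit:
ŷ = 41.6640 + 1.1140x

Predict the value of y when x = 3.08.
ŷ = 45.0951

x = 3.08 lies inside the observed range [1.60, 7.83], so the fitted equation applies directly:

ŷ = 41.6640 + 1.1140 × 3.08
ŷ = 41.6640 + 3.4311
ŷ = 45.0951

This is the fitted mean response at that x — an individual observation would come with a wider prediction interval.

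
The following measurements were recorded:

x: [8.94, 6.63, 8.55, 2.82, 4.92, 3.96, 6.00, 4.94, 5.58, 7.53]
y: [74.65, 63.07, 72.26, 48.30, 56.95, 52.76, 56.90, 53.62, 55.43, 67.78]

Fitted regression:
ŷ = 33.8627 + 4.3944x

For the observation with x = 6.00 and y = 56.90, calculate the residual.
Residual = -3.3291

The residual is the difference between the actual value and the predicted value:

Residual = y - ŷ

Step 1: Calculate predicted value
ŷ = 33.8627 + 4.3944 × 6.00
ŷ = 60.2291

Step 2: Calculate residual
Residual = 56.90 - 60.2291
Residual = -3.3291

The residual is negative, so the observed y = 56.90 sits below the regression line (the line overestimates it by 3.3291).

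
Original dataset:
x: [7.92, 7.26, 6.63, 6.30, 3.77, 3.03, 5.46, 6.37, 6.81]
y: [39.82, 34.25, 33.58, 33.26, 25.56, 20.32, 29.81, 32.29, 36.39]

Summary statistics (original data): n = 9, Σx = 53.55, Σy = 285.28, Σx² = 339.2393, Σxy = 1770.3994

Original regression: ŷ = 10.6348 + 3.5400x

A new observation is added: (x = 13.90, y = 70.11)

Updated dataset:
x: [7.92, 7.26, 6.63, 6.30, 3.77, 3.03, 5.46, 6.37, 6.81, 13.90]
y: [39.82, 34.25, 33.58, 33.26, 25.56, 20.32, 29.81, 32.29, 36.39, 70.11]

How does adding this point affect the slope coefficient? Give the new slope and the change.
Adding the point moves β₁ from 3.5400 to 4.4881, i.e. it increases by 0.9481 (+26.8%).

x = 13.90 lies well outside the original x-range [3.03, 7.92] (x̄ ≈ 5.95), so this observation has high leverage and can move the slope substantially.

Step 1: Update the sums with the new point (n goes from 9 to 10)
Σx  = 53.55 + 13.90 = 67.45
Σy  = 285.28 + 70.11 = 355.39
Σx² = 339.2393 + 13.90² = 339.2393 + 193.2100 = 532.4493
Σxy = 1770.3994 + 13.90×70.11 = 1770.3994 + 974.5290 = 2744.9284

Step 2: Recompute the slope with b₁ = (nΣxy − ΣxΣy) / (nΣx² − (Σx)²)
Numerator   = 10×2744.9284 − 67.45×355.39 = 27449.2840 − 23971.0555 = 3478.2285
Denominator = 10×532.4493 − 67.45² = 5324.4930 − 4549.5025 = 774.9905
b₁(new) = 3478.2285 / 774.9905 = 4.4881

(Same formula on the original sums: (9×1770.3994 − 53.55×285.28) / (9×339.2393 − 53.55²) = 656.8506 / 185.5512 = 3.5400, matching the given fit.)

Step 3: Change in slope
Δβ₁ = 4.4881 − 3.5400 = +0.9481
Relative change = +0.9481 / 3.5400 × 100% = +26.8%
→ the slope increases when the point is added.

A high-leverage point only changes the slope if it is off the original line; here y = 70.11 is above the original trend, so the slope increases.
In practice: examine leverage (hᵢ) and Cook's distance rather than deleting it automatically.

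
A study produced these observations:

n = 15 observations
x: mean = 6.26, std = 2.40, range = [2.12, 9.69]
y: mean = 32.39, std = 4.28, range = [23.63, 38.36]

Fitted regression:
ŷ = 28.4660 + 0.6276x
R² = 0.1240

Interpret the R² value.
R² = 0.1240 means 12.40% of the variation in y is explained by the linear relationship with x. This indicates a weak fit.

R² (coefficient of determination) measures the proportion of variance in y explained by the regression model.

Here R² = 0.1240:
- Explained: 12.40% of the variation in y
- Unexplained (residual): 100% − 12.40% = 87.60%
- Rule of thumb (below 0.3 weak; 0.3 to below 0.7 moderate; 0.7 and above strong) → weak

Note: R² never decreases when predictors are added, so it should not be used alone to compare models of different size.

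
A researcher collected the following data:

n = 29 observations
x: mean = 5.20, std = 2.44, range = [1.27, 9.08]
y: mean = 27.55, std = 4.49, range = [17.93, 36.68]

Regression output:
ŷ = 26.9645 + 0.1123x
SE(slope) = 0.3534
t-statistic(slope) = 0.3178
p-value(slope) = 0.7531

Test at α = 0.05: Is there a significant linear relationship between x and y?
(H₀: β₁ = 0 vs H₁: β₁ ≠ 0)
p-value = 0.7531 ≥ α = 0.05, so we fail to reject H₀. The relationship is not significant.

Hypothesis test for the slope coefficient:

H₀: β₁ = 0 (no linear relationship)
H₁: β₁ ≠ 0 (linear relationship exists)

Test statistic: t = β̂₁ / SE(β̂₁) = 0.1123 / 0.3534 = 0.3178

p = 0.7531: how often a slope estimate this far from 0 (in SE units) would arise by chance if β₁ were truly 0.

Decision rule: reject H₀ if p-value < α.
p-value = 0.7531 ≥ α = 0.05 → fail to reject H₀.

There is not sufficient evidence at the 5% significance level to conclude that a linear relationship exists between x and y.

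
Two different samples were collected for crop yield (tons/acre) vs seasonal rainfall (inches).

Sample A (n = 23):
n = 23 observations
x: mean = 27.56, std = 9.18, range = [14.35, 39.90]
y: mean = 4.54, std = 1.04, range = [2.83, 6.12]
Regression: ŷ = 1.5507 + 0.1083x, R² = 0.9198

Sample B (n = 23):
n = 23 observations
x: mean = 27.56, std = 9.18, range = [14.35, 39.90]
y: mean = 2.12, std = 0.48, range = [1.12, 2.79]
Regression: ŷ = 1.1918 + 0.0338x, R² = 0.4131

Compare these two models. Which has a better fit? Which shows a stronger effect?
Model A has the better fit (R² = 0.9198 vs 0.4131). Model A shows the stronger effect (|β₁| = 0.1083 vs 0.0338).

Model Comparison:

Which explains more variance? (R²)
- Model A: R² = 0.9198 → 91.98% of variance in crop yield explained
- Model B: R² = 0.4131 → 41.31% of variance in crop yield explained
- 0.9198 > 0.4131 → Model A has the better fit

Strength of effect — compare |β₁|:
- Model A: β₁ = 0.1083 → predicted crop yield rises 0.1083 tons/acre per additional inch of rainfall
- Model B: β₁ = 0.0338 → predicted crop yield rises 0.0338 tons/acre per additional inch of rainfall
- |0.1083| > |0.0338| → Model A shows the stronger marginal effect

Notes:
- A better fit (higher R²) doesn't necessarily mean a more important relationship.
- The two samples could reflect different populations, time periods, or measurement quality.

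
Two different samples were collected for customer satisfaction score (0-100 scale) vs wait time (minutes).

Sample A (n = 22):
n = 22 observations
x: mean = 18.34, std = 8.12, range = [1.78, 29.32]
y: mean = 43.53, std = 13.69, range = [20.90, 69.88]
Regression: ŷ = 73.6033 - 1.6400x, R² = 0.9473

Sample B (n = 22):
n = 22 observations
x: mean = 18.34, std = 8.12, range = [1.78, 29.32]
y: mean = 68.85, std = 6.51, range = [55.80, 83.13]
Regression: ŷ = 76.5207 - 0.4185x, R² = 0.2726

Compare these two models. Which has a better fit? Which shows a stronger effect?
Model A has the better fit (R² = 0.9473 vs 0.2726). Model A shows the stronger effect (|β₁| = 1.6400 vs 0.4185).

Model Comparison:

Fit — compare R²:
- Model A: R² = 0.9473 → 94.73% of variance in satisfaction score explained
- Model B: R² = 0.2726 → 27.26% of variance in satisfaction score explained
- 0.9473 > 0.2726 → Model A has the better fit

Effect size (slope magnitude):
- Model A: β₁ = -1.6400 → predicted satisfaction score falls 1.6400 points per additional minute of wait time
- Model B: β₁ = -0.4185 → predicted satisfaction score falls 0.4185 points per additional minute of wait time
- |-1.6400| > |-0.4185| → Model A shows the stronger marginal effect

Notes:
- A better fit (higher R²) doesn't necessarily mean a more important relationship.
- R² measures how tightly points cluster around the line; β₁ measures how steep the line is — they answer different questions.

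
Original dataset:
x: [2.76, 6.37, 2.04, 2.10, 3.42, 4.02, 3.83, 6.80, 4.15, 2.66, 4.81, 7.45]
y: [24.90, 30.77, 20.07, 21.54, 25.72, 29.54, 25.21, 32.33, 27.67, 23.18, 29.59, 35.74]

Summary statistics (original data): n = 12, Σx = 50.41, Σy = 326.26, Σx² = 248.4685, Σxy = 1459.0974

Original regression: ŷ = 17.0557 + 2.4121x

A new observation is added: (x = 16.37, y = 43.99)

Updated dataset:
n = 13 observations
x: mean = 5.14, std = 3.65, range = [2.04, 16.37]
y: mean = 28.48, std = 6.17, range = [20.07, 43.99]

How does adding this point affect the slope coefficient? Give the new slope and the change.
New slope β₁ = 1.5990 versus 2.4121 before: a change of -0.8131 (-33.7%).

The new point has HIGH LEVERAGE: x = 16.37 is far from the original mean x̄ = 50.41/12 ≈ 4.20 (original range [2.04, 7.45]).

Step 1: Update the sums with the new point (n goes from 12 to 13)
Σx  = 50.41 + 16.37 = 66.78
Σy  = 326.26 + 43.99 = 370.25
Σx² = 248.4685 + 16.37² = 248.4685 + 267.9769 = 516.4454
Σxy = 1459.0974 + 16.37×43.99 = 1459.0974 + 720.1163 = 2179.2137

Step 2: Recompute the slope with b₁ = (nΣxy − ΣxΣy) / (nΣx² − (Σx)²)
Numerator   = 13×2179.2137 − 66.78×370.25 = 28329.7781 − 24725.2950 = 3604.4831
Denominator = 13×516.4454 − 66.78² = 6713.7902 − 4459.5684 = 2254.2218
b₁(new) = 3604.4831 / 2254.2218 = 1.5990

(Same formula on the original sums: (12×1459.0974 − 50.41×326.26) / (12×248.4685 − 50.41²) = 1062.4022 / 440.4539 = 2.4121, matching the given fit.)

Step 3: Change in slope
Δβ₁ = 1.5990 − 2.4121 = -0.8131
Relative change = -0.8131 / 2.4121 × 100% = -33.7%
→ the slope decreases when the point is added.

Because the point sits below the extension of the original line at a high-leverage x, it tilts the fit down.
In practice: refit with and without it and report both if conclusions differ; investigate whether it comes from the same population as the rest of the sample.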